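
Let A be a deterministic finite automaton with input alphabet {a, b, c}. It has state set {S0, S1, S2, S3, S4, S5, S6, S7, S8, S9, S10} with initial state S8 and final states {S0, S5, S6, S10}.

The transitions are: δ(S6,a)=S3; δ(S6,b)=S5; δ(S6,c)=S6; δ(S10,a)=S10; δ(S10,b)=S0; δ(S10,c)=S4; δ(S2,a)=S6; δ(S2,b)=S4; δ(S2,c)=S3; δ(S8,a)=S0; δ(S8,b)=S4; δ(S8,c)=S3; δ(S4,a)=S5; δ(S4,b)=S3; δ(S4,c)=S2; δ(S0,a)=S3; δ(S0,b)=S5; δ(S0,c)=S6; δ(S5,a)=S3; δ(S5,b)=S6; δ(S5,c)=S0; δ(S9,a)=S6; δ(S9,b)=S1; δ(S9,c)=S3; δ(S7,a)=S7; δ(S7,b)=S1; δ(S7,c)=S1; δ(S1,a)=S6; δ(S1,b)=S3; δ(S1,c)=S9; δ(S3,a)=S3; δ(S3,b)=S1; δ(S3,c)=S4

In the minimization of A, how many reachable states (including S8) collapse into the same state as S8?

3

First remove the unreachable states {S7,S10}; 9 states remain.
P0 = {S0,S5,S6} | {S1,S2,S3,S4,S8,S9}.
On input a, block {S1,S2,S3,S4,S8,S9} splits into {S1,S2,S4,S8,S9} and {S3}.
Split {S1,S2,S4,S8,S9} by δ(·,b) → {S2,S8,S9} and {S1,S4}.
Stable partition: {S0,S5,S6} | {S2,S8,S9} | {S3} | {S1,S4} — 4 equivalence classes.
The equivalence class containing S8 is {S2,S8,S9}, of size 3.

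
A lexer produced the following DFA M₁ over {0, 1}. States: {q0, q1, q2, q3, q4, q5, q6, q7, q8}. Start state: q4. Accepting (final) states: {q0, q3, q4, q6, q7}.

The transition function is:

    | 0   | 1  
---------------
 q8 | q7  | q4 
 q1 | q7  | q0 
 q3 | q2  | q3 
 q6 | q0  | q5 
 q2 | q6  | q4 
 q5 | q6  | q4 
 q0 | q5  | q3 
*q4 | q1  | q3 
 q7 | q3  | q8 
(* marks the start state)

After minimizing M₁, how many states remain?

Every state is reachable, so we keep all 9.
Start with accepting vs non-accepting: {q0,q3,q4,q6,q7} | {q1,q2,q5,q8}.
Split {q0,q3,q4,q6,q7} by δ(·,0) → {q0,q3,q4} and {q6,q7}.
No further refinement is possible. Final partition (3 blocks): {q0,q3,q4} | {q1,q2,q5,q8} | {q6,q7}.

3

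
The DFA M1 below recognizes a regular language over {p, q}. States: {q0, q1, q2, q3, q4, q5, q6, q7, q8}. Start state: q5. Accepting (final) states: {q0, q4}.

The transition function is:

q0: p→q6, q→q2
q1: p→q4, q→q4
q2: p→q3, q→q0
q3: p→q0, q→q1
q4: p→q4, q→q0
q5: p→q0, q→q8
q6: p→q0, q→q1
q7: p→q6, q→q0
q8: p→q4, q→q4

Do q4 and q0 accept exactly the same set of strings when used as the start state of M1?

No

States {q7} cannot be reached from the start state, so discard them.
Initial partition by acceptance: {q0,q4} | {q1,q2,q3,q5,q6,q8}.
Split {q0,q4} by δ(·,p) → {q0} and {q4}.
Split {q1,q2,q3,q5,q6,q8} by δ(·,p) → {q3,q5,q6} and {q1,q8} and {q2}.
Stable partition: {q0} | {q3,q5,q6} | {q4} | {q1,q8} | {q2} — 5 equivalence classes.
q4 and q0 end up in different blocks, so they are distinguishable. For instance, the string 'p' is accepted from only q4.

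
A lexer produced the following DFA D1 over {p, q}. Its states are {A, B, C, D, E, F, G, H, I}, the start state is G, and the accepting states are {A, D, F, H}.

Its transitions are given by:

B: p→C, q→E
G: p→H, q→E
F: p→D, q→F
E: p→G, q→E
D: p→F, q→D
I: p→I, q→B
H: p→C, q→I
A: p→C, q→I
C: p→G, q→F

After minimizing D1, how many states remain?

States {A} cannot be reached from the start state, so discard them.
Initial partition by acceptance: {D,F,H} | {B,C,E,G,I}.
On input p, block {D,F,H} splits into {D,F} and {H}.
Split {B,C,E,G,I} by δ(·,p) → {B,C,E,I} and {G}.
Refine {B,C,E,I} on symbol p: members go to different blocks, giving {B,I} and {C,E}.
Split {B,I} by δ(·,p) → {B} and {I}.
Split {C,E} by δ(·,q) → {C} and {E}.
The partition is now stable with 7 blocks: {D,F} | {B} | {H} | {G} | {C} | {I} | {E}.

7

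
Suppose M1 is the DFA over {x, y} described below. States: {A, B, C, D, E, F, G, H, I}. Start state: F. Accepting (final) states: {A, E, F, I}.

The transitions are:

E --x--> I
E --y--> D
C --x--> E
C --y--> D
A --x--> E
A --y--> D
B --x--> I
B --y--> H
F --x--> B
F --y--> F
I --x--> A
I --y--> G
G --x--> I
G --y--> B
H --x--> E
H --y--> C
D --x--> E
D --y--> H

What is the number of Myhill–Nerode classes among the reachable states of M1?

3

All states are reachable from the start state.
Initial partition by acceptance: {A,E,F,I} | {B,C,D,G,H}.
On input x, block {A,E,F,I} splits into {A,E,I} and {F}.
Stable partition: {A,E,I} | {B,C,D,G,H} | {F} — 3 equivalence classes.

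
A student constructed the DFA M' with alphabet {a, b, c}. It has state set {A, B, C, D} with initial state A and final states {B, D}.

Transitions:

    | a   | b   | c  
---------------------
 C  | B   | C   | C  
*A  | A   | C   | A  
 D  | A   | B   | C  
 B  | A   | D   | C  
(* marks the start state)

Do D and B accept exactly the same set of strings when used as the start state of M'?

Yes

All states are reachable from the start state.
Start with accepting vs non-accepting: {B,D} | {A,C}.
Refine {A,C} on symbol a: members go to different blocks, giving {A} and {C}.
The partition is now stable with 3 blocks: {B,D} | {A} | {C}.
D and B lie in the same block of the stable partition, so they are equivalent — no string distinguishes them.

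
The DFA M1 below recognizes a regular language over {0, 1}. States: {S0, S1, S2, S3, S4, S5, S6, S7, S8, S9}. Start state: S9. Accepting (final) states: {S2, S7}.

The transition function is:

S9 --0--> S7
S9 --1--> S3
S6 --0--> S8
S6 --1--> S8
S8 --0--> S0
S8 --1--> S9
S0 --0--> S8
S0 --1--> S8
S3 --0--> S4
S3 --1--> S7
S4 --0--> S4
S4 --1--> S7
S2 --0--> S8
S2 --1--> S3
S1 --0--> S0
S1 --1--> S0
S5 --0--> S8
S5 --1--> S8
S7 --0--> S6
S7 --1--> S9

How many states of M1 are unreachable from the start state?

BFS from S9 reaches {S0, S3, S4, S6, S7, S8, S9}; the 3 state(s) S1, S2, S5 are never visited.

3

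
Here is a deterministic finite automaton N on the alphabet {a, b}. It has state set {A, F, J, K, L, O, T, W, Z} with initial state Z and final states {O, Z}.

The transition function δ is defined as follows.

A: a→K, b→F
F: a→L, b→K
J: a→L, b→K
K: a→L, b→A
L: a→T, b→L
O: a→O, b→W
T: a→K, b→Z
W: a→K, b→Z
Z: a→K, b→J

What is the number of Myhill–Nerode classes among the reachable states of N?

States {O,W} cannot be reached from the start state, so discard them.
P0 = {Z} | {A,F,J,K,L,T}.
Split {A,F,J,K,L,T} by δ(·,b) → {A,F,J,K,L} and {T}.
Refine {A,F,J,K,L} on symbol a: members go to different blocks, giving {A,F,J,K} and {L}.
Split {A,F,J,K} by δ(·,a) → {F,J,K} and {A}.
On input b, block {F,J,K} splits into {F,J} and {K}.
Stable partition: {Z} | {F,J} | {T} | {L} | {A} | {K} — 6 equivalence classes.

6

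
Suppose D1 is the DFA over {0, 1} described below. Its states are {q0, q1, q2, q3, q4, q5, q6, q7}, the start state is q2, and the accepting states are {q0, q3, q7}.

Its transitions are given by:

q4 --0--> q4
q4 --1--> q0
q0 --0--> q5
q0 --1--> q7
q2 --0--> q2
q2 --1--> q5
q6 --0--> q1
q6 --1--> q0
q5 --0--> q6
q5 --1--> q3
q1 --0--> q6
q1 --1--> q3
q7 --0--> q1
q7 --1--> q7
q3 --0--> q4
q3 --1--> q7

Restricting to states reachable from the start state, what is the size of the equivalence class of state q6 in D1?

Initial partition by acceptance: {q0,q3,q7} | {q1,q2,q4,q5,q6}.
Refine {q1,q2,q4,q5,q6} on symbol 1: members go to different blocks, giving {q1,q4,q5,q6} and {q2}.
No further refinement is possible. Final partition (3 blocks): {q0,q3,q7} | {q1,q4,q5,q6} | {q2}.
State q6 belongs to the block {q1,q4,q5,q6}, which has 4 states.

4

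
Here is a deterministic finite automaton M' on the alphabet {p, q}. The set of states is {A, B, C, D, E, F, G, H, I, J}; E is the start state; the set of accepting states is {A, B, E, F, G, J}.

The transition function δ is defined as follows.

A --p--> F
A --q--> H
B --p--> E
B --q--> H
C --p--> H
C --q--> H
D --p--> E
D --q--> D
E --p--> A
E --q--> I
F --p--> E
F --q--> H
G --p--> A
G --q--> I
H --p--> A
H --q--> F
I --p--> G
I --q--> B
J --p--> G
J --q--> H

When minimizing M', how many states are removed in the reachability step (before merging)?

3

BFS from E reaches {A, B, E, F, G, H, I}; the 3 state(s) C, D, J are never visited.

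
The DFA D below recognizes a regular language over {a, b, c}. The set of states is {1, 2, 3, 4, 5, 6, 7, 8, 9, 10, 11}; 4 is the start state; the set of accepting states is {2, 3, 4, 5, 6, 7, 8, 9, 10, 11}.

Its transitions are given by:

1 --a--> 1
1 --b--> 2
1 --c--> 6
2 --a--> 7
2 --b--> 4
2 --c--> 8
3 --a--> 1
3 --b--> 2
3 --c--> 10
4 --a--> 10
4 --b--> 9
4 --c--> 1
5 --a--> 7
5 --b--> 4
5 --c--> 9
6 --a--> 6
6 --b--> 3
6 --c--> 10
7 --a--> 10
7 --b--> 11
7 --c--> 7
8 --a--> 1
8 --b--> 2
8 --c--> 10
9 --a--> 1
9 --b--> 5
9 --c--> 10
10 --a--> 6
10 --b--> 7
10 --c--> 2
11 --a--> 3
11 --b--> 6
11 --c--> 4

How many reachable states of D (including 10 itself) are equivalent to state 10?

All states are reachable from the start state.
Initial partition by acceptance: {2,3,4,5,6,7,8,9,10,11} | {1}.
Refine {2,3,4,5,6,7,8,9,10,11} on symbol a: members go to different blocks, giving {2,4,5,6,7,10,11} and {3,8,9}.
Refine {2,4,5,6,7,10,11} on symbol a: members go to different blocks, giving {2,4,5,6,7,10} and {11}.
Refine {2,4,5,6,7,10} on symbol b: members go to different blocks, giving {2,5,10} and {4,6} and {7}.
Refine {2,5,10} on symbol a: members go to different blocks, giving {2,5} and {10}.
Refine {4,6} on symbol a: members go to different blocks, giving {4} and {6}.
The partition is now stable with 8 blocks: {2,5} | {1} | {3,8,9} | {11} | {4} | {7} | {10} | {6}.
The equivalence class containing 10 is {10}, of size 1.

1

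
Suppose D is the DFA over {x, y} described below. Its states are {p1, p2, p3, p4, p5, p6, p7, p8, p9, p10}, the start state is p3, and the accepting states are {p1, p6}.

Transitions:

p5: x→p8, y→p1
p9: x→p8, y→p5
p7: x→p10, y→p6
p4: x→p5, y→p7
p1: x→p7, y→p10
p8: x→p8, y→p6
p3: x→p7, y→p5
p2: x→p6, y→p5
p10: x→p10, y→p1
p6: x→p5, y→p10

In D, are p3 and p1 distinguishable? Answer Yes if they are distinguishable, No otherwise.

Yes

Reachable states from the start: {p1,p3,p5,p6,p7,p8,p10}. Unreachable: {p2,p4,p9} — drop them.
P0 = {p1,p6} | {p3,p5,p7,p8,p10}.
Refine {p3,p5,p7,p8,p10} on symbol y: members go to different blocks, giving {p5,p7,p8,p10} and {p3}.
Stable partition: {p1,p6} | {p5,p7,p8,p10} | {p3} — 3 equivalence classes.
p3 and p1 end up in different blocks, so they are distinguishable. For instance, the string 'ε' is accepted from only p1.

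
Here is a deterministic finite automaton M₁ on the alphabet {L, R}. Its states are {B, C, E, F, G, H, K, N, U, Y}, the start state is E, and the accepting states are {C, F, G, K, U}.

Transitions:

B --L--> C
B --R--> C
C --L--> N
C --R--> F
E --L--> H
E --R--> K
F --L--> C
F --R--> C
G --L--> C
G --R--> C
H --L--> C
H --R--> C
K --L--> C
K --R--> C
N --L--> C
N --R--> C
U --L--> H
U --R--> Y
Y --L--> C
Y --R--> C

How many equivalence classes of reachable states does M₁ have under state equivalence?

States {B,G,U,Y} cannot be reached from the start state, so discard them.
Start with accepting vs non-accepting: {C,F,K} | {E,H,N}.
Split {C,F,K} by δ(·,L) → {F,K} and {C}.
Split {E,H,N} by δ(·,L) → {H,N} and {E}.
No further refinement is possible. Final partition (4 blocks): {F,K} | {H,N} | {C} | {E}.

4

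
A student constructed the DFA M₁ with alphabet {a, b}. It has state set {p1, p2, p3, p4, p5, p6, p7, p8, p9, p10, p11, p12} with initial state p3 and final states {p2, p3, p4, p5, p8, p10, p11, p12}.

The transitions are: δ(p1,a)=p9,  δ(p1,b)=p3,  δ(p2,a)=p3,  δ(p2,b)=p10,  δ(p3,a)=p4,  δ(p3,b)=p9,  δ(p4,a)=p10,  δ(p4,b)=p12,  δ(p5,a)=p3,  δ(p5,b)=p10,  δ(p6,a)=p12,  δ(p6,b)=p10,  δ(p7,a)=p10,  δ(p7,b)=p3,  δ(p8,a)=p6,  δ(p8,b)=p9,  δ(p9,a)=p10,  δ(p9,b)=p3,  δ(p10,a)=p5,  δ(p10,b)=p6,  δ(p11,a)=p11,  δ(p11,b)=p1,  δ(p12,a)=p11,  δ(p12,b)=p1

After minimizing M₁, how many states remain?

States {p2,p7,p8} cannot be reached from the start state, so discard them.
Initial partition by acceptance: {p3,p4,p5,p10,p11,p12} | {p1,p6,p9}.
On input b, block {p3,p4,p5,p10,p11,p12} splits into {p3,p10,p11,p12} and {p4,p5}.
Refine {p3,p10,p11,p12} on symbol a: members go to different blocks, giving {p3,p10} and {p11,p12}.
Refine {p1,p6,p9} on symbol a: members go to different blocks, giving {p1} and {p6} and {p9}.
Split {p3,p10} by δ(·,b) → {p3} and {p10}.
Refine {p4,p5} on symbol a: members go to different blocks, giving {p4} and {p5}.
Stable partition: {p3} | {p1} | {p4} | {p11,p12} | {p6} | {p9} | {p10} | {p5} — 8 equivalence classes.

8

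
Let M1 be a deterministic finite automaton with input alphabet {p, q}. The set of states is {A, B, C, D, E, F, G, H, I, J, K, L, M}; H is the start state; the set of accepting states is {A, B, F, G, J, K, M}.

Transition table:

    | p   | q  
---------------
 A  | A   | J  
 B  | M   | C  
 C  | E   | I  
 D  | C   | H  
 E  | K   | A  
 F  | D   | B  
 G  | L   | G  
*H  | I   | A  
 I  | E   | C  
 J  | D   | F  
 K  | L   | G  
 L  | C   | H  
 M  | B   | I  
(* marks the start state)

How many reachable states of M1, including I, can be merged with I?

2

P0 = {A,B,F,G,J,K,M} | {C,D,E,H,I,L}.
On input p, block {A,B,F,G,J,K,M} splits into {F,G,J,K} and {A,B,M}.
Refine {F,G,J,K} on symbol q: members go to different blocks, giving {G,J,K} and {F}.
Refine {G,J,K} on symbol q: members go to different blocks, giving {G,K} and {J}.
Split {C,D,E,H,I,L} by δ(·,p) → {C,D,H,I,L} and {E}.
Split {C,D,H,I,L} by δ(·,p) → {D,H,L} and {C,I}.
Split {D,H,L} by δ(·,q) → {D,L} and {H}.
On input q, block {A,B,M} splits into {B,M} and {A}.
Stable partition: {G,K} | {D,L} | {B,M} | {F} | {J} | {E} | {C,I} | {H} | {A} — 9 equivalence classes.
The equivalence class containing I is {C,I}, of size 2.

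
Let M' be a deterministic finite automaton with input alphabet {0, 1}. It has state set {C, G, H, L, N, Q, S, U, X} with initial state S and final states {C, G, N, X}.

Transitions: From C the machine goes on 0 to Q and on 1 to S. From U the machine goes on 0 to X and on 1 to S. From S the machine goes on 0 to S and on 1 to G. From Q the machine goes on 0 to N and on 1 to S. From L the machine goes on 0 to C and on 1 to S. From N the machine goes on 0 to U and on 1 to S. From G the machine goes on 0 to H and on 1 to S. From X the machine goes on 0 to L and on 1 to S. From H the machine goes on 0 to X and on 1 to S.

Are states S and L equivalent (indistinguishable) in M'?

No

Every state is reachable, so we keep all 9.
Start with accepting vs non-accepting: {C,G,N,X} | {H,L,Q,S,U}.
On input 0, block {H,L,Q,S,U} splits into {H,L,Q,U} and {S}.
The partition is now stable with 3 blocks: {C,G,N,X} | {H,L,Q,U} | {S}.
S and L end up in different blocks, so they are distinguishable. For instance, the string '0' is accepted from only L.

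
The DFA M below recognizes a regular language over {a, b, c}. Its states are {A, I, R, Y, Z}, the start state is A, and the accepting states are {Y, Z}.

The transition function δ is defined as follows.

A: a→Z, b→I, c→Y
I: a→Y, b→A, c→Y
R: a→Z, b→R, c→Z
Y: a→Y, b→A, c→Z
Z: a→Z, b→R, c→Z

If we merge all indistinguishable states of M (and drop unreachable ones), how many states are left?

All states are reachable from the start state.
Start with accepting vs non-accepting: {Y,Z} | {A,I,R}.
No further refinement is possible. Final partition (2 blocks): {Y,Z} | {A,I,R}.

2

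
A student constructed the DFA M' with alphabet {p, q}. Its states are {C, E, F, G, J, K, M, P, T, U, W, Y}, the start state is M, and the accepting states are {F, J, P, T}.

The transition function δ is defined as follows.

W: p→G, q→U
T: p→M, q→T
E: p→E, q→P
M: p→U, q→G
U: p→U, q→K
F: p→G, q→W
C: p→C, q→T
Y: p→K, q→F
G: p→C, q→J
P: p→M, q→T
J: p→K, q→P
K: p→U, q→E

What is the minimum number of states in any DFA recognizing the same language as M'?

4

Reachable states from the start: {C,E,G,J,K,M,P,T,U}. Unreachable: {F,W,Y} — drop them.
P0 = {J,P,T} | {C,E,G,K,M,U}.
Refine {C,E,G,K,M,U} on symbol q: members go to different blocks, giving {C,E,G} and {K,M,U}.
On input q, block {K,M,U} splits into {K,M} and {U}.
No further refinement is possible. Final partition (4 blocks): {J,P,T} | {C,E,G} | {K,M} | {U}.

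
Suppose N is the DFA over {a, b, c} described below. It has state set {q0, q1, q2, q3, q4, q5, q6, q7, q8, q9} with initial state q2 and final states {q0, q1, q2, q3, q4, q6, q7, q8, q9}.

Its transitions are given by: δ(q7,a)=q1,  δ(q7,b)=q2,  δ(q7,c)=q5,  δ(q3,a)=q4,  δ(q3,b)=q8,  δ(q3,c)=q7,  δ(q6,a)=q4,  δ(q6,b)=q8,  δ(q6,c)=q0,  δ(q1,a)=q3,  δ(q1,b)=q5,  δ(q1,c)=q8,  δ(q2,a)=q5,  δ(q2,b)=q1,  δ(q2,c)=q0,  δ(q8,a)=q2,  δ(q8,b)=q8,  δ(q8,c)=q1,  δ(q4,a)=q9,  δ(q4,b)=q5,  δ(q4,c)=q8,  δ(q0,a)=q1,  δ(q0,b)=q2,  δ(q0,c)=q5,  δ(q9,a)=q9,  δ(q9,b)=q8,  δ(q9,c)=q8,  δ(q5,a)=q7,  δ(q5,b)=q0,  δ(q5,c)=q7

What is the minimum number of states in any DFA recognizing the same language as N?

First remove the unreachable states {q6}; 9 states remain.
P0 = {q0,q1,q2,q3,q4,q7,q8,q9} | {q5}.
On input a, block {q0,q1,q2,q3,q4,q7,q8,q9} splits into {q0,q1,q3,q4,q7,q8,q9} and {q2}.
Refine {q0,q1,q3,q4,q7,q8,q9} on symbol a: members go to different blocks, giving {q0,q1,q3,q4,q7,q9} and {q8}.
On input b, block {q0,q1,q3,q4,q7,q9} splits into {q0,q7} and {q1,q4} and {q3,q9}.
Refine {q3,q9} on symbol a: members go to different blocks, giving {q3} and {q9}.
Split {q1,q4} by δ(·,a) → {q1} and {q4}.
Stable partition: {q0,q7} | {q5} | {q2} | {q8} | {q1} | {q3} | {q9} | {q4} — 8 equivalence classes.

8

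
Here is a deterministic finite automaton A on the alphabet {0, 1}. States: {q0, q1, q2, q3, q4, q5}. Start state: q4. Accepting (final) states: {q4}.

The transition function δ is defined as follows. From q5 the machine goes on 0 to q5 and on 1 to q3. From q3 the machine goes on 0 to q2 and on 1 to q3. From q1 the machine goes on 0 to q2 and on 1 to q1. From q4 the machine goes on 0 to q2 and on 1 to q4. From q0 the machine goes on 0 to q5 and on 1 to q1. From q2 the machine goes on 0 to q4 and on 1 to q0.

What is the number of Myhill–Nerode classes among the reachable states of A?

Every state is reachable, so we keep all 6.
Initial partition by acceptance: {q4} | {q0,q1,q2,q3,q5}.
On input 0, block {q0,q1,q2,q3,q5} splits into {q0,q1,q3,q5} and {q2}.
Split {q0,q1,q3,q5} by δ(·,0) → {q0,q5} and {q1,q3}.
No further refinement is possible. Final partition (4 blocks): {q4} | {q0,q5} | {q2} | {q1,q3}.

4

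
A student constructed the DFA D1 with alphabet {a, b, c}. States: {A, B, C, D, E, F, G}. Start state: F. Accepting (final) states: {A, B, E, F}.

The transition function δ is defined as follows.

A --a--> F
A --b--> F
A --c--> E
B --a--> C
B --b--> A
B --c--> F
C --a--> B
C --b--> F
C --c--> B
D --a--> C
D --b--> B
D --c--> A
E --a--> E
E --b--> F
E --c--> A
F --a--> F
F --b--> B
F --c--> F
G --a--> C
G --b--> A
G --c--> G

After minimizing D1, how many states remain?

5

Reachable states from the start: {A,B,C,E,F}. Unreachable: {D,G} — drop them.
Start with accepting vs non-accepting: {A,B,E,F} | {C}.
On input a, block {A,B,E,F} splits into {A,E,F} and {B}.
Split {A,E,F} by δ(·,b) → {A,E} and {F}.
Split {A,E} by δ(·,a) → {A} and {E}.
Stable partition: {A} | {C} | {B} | {F} | {E} — 5 equivalence classes.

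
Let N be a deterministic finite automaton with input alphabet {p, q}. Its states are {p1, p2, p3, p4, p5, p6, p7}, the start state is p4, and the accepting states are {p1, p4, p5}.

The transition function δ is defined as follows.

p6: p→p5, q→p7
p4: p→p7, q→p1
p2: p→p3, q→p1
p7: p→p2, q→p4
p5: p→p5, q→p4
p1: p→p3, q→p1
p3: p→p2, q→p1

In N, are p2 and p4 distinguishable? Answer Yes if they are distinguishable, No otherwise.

Yes

Reachable states from the start: {p1,p2,p3,p4,p7}. Unreachable: {p5,p6} — drop them.
Start with accepting vs non-accepting: {p1,p4} | {p2,p3,p7}.
No further refinement is possible. Final partition (2 blocks): {p1,p4} | {p2,p3,p7}.
p2 and p4 end up in different blocks, so they are distinguishable. For instance, the string 'ε' is accepted from only p4.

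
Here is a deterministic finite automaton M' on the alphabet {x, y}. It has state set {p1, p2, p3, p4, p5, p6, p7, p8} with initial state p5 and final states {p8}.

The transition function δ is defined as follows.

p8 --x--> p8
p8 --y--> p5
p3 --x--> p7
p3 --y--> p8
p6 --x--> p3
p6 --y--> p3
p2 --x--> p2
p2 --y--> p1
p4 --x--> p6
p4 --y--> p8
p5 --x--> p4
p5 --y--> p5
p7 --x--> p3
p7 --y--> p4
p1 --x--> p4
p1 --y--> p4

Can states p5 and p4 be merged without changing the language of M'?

No

First remove the unreachable states {p1,p2}; 6 states remain.
P0 = {p8} | {p3,p4,p5,p6,p7}.
Split {p3,p4,p5,p6,p7} by δ(·,y) → {p5,p6,p7} and {p3,p4}.
On input y, block {p5,p6,p7} splits into {p6,p7} and {p5}.
No further refinement is possible. Final partition (4 blocks): {p8} | {p6,p7} | {p3,p4} | {p5}.
p5 and p4 end up in different blocks, so they are distinguishable. For instance, the string 'y' is accepted from only p4.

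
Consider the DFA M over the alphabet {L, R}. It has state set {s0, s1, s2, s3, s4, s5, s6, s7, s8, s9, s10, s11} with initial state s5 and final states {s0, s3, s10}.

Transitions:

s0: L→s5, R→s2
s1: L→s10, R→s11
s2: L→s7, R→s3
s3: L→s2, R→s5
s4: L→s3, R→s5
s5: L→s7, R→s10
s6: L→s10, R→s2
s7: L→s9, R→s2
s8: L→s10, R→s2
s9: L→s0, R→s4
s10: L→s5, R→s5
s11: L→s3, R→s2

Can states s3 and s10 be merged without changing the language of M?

States {s1,s6,s8,s11} cannot be reached from the start state, so discard them.
P0 = {s0,s3,s10} | {s2,s4,s5,s7,s9}.
Split {s2,s4,s5,s7,s9} by δ(·,L) → {s2,s5,s7} and {s4,s9}.
Split {s2,s5,s7} by δ(·,L) → {s2,s5} and {s7}.
Split {s4,s9} by δ(·,R) → {s4} and {s9}.
The partition is now stable with 5 blocks: {s0,s3,s10} | {s2,s5} | {s4} | {s7} | {s9}.
s3 and s10 lie in the same block of the stable partition, so they are equivalent — no string distinguishes them.

Yes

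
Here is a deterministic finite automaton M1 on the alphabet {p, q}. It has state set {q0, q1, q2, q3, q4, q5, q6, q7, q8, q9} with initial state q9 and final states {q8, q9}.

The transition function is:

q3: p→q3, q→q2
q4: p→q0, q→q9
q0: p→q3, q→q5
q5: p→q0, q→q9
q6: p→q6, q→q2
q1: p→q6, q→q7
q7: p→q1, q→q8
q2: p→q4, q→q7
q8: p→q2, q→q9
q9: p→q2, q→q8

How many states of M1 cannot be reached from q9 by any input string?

0

A breadth-first search from the start state visits every state.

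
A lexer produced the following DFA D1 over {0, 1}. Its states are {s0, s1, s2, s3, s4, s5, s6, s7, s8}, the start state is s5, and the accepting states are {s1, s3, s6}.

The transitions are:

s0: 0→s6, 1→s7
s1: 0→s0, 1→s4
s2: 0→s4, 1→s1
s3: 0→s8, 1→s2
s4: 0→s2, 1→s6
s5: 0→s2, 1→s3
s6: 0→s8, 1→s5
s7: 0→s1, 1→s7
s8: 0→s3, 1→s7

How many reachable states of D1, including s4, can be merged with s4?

Every state is reachable, so we keep all 9.
P0 = {s1,s3,s6} | {s0,s2,s4,s5,s7,s8}.
Split {s0,s2,s4,s5,s7,s8} by δ(·,0) → {s0,s7,s8} and {s2,s4,s5}.
Stable partition: {s1,s3,s6} | {s0,s7,s8} | {s2,s4,s5} — 3 equivalence classes.
The equivalence class containing s4 is {s2,s4,s5}, of size 3.

3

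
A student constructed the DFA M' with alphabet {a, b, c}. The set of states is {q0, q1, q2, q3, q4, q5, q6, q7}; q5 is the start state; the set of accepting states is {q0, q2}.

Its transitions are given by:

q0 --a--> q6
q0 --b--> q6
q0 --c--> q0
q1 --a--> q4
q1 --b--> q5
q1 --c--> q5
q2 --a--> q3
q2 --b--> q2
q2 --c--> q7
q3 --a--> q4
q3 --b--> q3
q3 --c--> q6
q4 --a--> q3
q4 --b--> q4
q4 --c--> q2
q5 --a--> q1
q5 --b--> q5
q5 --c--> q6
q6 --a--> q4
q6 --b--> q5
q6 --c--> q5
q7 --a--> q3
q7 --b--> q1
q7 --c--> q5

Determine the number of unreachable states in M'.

No path from q5 leads to q0; the other 7 states are all reachable.

1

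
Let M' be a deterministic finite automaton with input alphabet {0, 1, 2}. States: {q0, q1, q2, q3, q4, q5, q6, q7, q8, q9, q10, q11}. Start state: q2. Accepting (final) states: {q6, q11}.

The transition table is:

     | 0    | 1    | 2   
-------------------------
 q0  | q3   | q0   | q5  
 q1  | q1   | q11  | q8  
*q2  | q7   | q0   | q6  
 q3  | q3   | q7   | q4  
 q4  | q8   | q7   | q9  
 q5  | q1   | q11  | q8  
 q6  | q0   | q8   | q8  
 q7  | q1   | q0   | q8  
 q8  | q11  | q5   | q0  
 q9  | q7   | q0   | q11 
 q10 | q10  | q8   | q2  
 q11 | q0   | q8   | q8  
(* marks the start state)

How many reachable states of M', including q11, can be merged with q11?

2

Reachable states from the start: {q0,q1,q2,q3,q4,q5,q6,q7,q8,q9,q11}. Unreachable: {q10} — drop them.
P0 = {q6,q11} | {q0,q1,q2,q3,q4,q5,q7,q8,q9}.
Refine {q0,q1,q2,q3,q4,q5,q7,q8,q9} on symbol 0: members go to different blocks, giving {q0,q1,q2,q3,q4,q5,q7,q9} and {q8}.
Split {q0,q1,q2,q3,q4,q5,q7,q9} by δ(·,0) → {q0,q1,q2,q3,q5,q7,q9} and {q4}.
Refine {q0,q1,q2,q3,q5,q7,q9} on symbol 1: members go to different blocks, giving {q0,q2,q3,q7,q9} and {q1,q5}.
On input 0, block {q0,q2,q3,q7,q9} splits into {q0,q2,q3,q9} and {q7}.
Refine {q0,q2,q3,q9} on symbol 0: members go to different blocks, giving {q0,q3} and {q2,q9}.
On input 1, block {q0,q3} splits into {q0} and {q3}.
No further refinement is possible. Final partition (8 blocks): {q6,q11} | {q0} | {q8} | {q4} | {q1,q5} | {q7} | {q2,q9} | {q3}.
State q11 belongs to the block {q6,q11}, which has 2 states.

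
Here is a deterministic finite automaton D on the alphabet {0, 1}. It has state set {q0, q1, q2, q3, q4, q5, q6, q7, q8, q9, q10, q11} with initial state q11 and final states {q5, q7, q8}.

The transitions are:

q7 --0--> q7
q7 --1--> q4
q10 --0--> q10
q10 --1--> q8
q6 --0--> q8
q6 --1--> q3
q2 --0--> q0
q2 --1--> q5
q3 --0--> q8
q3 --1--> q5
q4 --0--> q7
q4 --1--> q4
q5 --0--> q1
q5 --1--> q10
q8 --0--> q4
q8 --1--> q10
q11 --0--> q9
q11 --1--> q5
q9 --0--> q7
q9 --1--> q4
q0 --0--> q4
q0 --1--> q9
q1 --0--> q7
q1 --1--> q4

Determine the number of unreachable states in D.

4

BFS from q11 reaches {q1, q4, q5, q7, q8, q9, q10, q11}; the 4 state(s) q0, q2, q3, q6 are never visited.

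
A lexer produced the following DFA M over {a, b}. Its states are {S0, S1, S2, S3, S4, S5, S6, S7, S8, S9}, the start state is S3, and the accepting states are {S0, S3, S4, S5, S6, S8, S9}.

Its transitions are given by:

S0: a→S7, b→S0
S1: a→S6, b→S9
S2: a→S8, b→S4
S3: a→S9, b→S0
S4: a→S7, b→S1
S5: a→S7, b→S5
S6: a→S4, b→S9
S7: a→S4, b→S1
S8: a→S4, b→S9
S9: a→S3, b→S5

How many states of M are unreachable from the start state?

2

No path from S3 leads to S2, S8; the other 8 states are all reachable.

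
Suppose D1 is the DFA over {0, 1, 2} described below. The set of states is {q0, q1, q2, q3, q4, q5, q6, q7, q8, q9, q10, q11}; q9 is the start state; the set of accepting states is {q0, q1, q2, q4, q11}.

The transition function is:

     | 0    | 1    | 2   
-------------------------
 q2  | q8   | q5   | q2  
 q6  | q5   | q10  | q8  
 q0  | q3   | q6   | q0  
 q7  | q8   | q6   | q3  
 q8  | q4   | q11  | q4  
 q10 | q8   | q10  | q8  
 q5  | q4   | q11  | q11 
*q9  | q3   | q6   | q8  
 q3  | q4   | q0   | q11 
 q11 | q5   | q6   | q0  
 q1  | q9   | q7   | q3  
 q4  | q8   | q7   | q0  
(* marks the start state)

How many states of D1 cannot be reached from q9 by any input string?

2

BFS from q9 reaches {q0, q3, q4, q5, q6, q7, q8, q9, q10, q11}; the 2 state(s) q1, q2 are never visited.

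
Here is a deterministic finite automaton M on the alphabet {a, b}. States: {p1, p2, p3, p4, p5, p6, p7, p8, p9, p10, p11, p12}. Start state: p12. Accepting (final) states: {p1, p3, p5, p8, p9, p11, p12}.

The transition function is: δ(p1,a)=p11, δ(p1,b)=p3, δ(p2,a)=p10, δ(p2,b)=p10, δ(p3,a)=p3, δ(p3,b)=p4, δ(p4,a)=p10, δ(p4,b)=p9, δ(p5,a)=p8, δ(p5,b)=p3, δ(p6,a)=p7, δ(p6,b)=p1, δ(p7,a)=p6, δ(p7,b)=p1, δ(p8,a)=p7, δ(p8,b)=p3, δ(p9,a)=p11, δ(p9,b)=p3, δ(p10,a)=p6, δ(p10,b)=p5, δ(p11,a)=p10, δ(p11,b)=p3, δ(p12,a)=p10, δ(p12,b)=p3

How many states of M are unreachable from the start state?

1

BFS from p12 reaches {p1, p3, p4, p5, p6, p7, p8, p9, p10, p11, p12}; the 1 state(s) p2 are never visited.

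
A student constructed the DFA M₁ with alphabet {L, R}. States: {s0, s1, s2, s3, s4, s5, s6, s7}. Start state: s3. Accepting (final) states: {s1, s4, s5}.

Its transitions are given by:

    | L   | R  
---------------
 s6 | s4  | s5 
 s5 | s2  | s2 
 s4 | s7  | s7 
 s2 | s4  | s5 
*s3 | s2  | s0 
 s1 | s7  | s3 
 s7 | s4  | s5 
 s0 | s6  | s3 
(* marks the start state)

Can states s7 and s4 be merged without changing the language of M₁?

No

First remove the unreachable states {s1}; 7 states remain.
Start with accepting vs non-accepting: {s4,s5} | {s0,s2,s3,s6,s7}.
On input L, block {s0,s2,s3,s6,s7} splits into {s2,s6,s7} and {s0,s3}.
The partition is now stable with 3 blocks: {s4,s5} | {s2,s6,s7} | {s0,s3}.
s7 and s4 end up in different blocks, so they are distinguishable. For instance, the string 'ε' is accepted from only s4.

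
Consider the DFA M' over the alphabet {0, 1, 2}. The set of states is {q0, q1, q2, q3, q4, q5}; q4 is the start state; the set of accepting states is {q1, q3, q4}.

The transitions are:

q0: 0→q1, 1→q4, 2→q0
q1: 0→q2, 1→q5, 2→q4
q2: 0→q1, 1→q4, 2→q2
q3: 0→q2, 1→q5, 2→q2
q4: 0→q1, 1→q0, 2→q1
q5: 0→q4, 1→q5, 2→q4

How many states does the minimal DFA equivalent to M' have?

States {q3} cannot be reached from the start state, so discard them.
Initial partition by acceptance: {q1,q4} | {q0,q2,q5}.
Refine {q1,q4} on symbol 0: members go to different blocks, giving {q1} and {q4}.
Refine {q0,q2,q5} on symbol 0: members go to different blocks, giving {q0,q2} and {q5}.
The partition is now stable with 4 blocks: {q1} | {q0,q2} | {q4} | {q5}.

4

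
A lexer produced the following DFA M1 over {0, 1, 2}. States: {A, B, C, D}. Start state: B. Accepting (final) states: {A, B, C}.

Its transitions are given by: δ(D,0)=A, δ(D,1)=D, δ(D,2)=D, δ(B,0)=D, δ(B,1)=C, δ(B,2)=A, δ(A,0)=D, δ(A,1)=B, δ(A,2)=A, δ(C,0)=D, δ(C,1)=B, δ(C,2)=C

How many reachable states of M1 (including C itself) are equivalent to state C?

3

All states are reachable from the start state.
Start with accepting vs non-accepting: {A,B,C} | {D}.
No further refinement is possible. Final partition (2 blocks): {A,B,C} | {D}.
State C belongs to the block {A,B,C}, which has 3 states.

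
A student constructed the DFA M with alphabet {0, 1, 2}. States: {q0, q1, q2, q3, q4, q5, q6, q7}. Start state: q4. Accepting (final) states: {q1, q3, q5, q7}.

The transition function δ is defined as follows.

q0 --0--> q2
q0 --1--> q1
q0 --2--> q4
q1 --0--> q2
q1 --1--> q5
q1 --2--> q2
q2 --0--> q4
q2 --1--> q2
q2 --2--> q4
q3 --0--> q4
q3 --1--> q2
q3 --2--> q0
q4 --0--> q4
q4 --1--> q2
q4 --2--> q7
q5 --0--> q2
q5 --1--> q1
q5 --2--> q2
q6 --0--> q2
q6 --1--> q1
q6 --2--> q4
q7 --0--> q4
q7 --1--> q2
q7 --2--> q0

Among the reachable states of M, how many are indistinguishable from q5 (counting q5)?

Reachable states from the start: {q0,q1,q2,q4,q5,q7}. Unreachable: {q3,q6} — drop them.
Initial partition by acceptance: {q1,q5,q7} | {q0,q2,q4}.
Refine {q1,q5,q7} on symbol 1: members go to different blocks, giving {q1,q5} and {q7}.
Split {q0,q2,q4} by δ(·,1) → {q2,q4} and {q0}.
On input 2, block {q2,q4} splits into {q2} and {q4}.
The partition is now stable with 5 blocks: {q1,q5} | {q2} | {q7} | {q0} | {q4}.
State q5 belongs to the block {q1,q5}, which has 2 states.

2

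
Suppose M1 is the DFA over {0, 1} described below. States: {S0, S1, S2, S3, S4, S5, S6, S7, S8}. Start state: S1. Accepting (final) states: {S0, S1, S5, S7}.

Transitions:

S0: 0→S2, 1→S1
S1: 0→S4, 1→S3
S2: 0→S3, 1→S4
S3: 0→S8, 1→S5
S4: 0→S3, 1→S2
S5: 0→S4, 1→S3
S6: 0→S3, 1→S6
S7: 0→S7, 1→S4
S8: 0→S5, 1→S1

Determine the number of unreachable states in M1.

Starting at S1 and following transitions, the reachable set is {S1, S2, S3, S4, S5, S8}. That leaves S0, S6, S7 unreachable — 3 in total.

3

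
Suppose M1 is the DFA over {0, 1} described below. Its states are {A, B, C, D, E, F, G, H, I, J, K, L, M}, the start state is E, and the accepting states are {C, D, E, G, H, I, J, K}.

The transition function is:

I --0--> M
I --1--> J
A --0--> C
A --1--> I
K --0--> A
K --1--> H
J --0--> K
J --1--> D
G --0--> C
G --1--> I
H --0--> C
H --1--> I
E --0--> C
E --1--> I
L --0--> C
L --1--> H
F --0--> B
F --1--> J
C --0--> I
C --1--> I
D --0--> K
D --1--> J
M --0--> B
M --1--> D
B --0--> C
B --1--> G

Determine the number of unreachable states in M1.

2

No path from E leads to F, L; the other 11 states are all reachable.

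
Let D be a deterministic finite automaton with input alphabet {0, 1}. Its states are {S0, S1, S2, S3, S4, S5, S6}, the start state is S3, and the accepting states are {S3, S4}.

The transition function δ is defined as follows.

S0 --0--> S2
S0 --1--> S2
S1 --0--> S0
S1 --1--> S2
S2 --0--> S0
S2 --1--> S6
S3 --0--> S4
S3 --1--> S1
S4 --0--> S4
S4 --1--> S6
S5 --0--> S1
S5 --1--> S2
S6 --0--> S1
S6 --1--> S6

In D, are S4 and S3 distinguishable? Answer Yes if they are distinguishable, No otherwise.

First remove the unreachable states {S5}; 6 states remain.
Initial partition by acceptance: {S3,S4} | {S0,S1,S2,S6}.
No further refinement is possible. Final partition (2 blocks): {S3,S4} | {S0,S1,S2,S6}.
S4 and S3 lie in the same block of the stable partition, so they are equivalent — no string distinguishes them.

No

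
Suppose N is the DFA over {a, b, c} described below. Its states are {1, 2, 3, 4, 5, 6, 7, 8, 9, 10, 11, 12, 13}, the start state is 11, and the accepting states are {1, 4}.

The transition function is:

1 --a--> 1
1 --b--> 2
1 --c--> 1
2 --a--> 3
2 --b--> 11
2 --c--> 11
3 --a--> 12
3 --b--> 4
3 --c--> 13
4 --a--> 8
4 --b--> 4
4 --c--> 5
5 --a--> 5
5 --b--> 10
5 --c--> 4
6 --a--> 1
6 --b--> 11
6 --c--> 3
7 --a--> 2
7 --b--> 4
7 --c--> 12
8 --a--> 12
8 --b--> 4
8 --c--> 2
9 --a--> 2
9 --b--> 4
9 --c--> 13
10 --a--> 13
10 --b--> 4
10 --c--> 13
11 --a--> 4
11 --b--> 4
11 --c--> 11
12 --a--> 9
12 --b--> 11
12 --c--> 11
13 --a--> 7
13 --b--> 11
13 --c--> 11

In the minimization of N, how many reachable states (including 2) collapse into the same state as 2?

States {1,6} cannot be reached from the start state, so discard them.
Start with accepting vs non-accepting: {4} | {2,3,5,7,8,9,10,11,12,13}.
Split {2,3,5,7,8,9,10,11,12,13} by δ(·,a) → {2,3,5,7,8,9,10,12,13} and {11}.
On input b, block {2,3,5,7,8,9,10,12,13} splits into {3,7,8,9,10} and {2,12,13} and {5}.
Stable partition: {4} | {3,7,8,9,10} | {11} | {2,12,13} | {5} — 5 equivalence classes.
State 2 belongs to the block {2,12,13}, which has 3 states.

3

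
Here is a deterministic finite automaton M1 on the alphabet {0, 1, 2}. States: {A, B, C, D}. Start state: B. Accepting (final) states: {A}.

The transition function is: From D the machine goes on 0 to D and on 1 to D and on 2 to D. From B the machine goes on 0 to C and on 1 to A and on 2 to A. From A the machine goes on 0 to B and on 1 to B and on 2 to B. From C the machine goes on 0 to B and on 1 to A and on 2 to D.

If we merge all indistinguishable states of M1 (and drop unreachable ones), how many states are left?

4

All states are reachable from the start state.
Start with accepting vs non-accepting: {A} | {B,C,D}.
Refine {B,C,D} on symbol 1: members go to different blocks, giving {B,C} and {D}.
Split {B,C} by δ(·,2) → {B} and {C}.
Stable partition: {A} | {B} | {D} | {C} — 4 equivalence classes.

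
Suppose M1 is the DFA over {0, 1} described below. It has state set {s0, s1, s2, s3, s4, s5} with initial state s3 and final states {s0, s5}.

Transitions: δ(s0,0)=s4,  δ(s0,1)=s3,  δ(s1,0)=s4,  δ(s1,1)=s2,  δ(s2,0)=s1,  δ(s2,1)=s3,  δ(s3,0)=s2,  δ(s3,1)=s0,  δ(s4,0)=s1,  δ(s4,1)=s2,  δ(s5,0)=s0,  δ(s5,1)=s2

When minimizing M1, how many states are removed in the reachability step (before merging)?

1

BFS from s3 reaches {s0, s1, s2, s3, s4}; the 1 state(s) s5 are never visited.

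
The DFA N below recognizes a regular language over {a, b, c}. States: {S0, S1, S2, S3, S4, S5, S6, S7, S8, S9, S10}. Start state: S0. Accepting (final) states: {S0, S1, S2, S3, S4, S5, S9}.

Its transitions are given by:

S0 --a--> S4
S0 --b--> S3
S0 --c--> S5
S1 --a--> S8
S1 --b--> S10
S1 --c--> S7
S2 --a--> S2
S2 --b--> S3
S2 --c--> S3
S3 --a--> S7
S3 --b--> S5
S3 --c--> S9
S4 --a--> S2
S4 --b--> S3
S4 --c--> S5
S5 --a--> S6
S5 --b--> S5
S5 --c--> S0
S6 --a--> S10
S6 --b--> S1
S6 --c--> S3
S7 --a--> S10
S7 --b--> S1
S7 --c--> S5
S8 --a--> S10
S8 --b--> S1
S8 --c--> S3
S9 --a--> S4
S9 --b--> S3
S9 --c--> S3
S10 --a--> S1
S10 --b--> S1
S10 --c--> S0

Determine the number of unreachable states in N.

A breadth-first search from the start state visits every state.

0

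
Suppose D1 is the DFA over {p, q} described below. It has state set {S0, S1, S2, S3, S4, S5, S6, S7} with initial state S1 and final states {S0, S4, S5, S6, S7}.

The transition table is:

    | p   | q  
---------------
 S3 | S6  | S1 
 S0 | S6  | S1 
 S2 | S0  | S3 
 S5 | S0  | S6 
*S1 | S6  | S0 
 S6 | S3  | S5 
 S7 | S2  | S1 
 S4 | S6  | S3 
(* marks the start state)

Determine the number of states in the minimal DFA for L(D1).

5

Reachable states from the start: {S0,S1,S3,S5,S6}. Unreachable: {S2,S4,S7} — drop them.
P0 = {S0,S5,S6} | {S1,S3}.
Split {S0,S5,S6} by δ(·,p) → {S0,S5} and {S6}.
On input p, block {S0,S5} splits into {S0} and {S5}.
Split {S1,S3} by δ(·,q) → {S1} and {S3}.
Stable partition: {S0} | {S1} | {S6} | {S5} | {S3} — 5 equivalence classes.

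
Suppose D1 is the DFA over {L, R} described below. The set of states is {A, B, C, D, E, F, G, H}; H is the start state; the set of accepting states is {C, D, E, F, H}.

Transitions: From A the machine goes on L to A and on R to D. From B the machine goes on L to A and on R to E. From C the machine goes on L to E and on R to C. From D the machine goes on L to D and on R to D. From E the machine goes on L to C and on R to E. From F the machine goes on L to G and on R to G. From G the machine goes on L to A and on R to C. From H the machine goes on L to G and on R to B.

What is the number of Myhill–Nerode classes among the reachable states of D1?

Reachable states from the start: {A,B,C,D,E,G,H}. Unreachable: {F} — drop them.
P0 = {C,D,E,H} | {A,B,G}.
Split {C,D,E,H} by δ(·,L) → {C,D,E} and {H}.
Stable partition: {C,D,E} | {A,B,G} | {H} — 3 equivalence classes.

3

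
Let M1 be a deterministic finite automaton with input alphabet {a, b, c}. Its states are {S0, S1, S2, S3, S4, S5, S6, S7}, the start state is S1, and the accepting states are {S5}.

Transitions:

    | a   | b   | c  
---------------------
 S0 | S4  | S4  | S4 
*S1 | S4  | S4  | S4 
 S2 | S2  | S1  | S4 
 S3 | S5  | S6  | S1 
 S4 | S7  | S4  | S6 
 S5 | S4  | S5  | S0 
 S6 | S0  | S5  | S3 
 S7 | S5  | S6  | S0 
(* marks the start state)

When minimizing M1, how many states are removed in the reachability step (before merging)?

1

No path from S1 leads to S2; the other 7 states are all reachable.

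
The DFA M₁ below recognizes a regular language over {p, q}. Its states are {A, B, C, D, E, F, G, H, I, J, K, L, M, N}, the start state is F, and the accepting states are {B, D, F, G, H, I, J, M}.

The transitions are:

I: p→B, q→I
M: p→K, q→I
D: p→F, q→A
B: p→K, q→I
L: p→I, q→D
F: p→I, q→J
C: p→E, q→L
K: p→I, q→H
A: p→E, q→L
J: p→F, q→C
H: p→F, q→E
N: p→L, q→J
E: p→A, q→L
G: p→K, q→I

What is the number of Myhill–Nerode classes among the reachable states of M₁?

6

First remove the unreachable states {G,M,N}; 11 states remain.
Initial partition by acceptance: {B,D,F,H,I,J} | {A,C,E,K,L}.
On input p, block {B,D,F,H,I,J} splits into {D,F,H,I,J} and {B}.
Split {D,F,H,I,J} by δ(·,p) → {D,F,H,J} and {I}.
On input p, block {D,F,H,J} splits into {D,H,J} and {F}.
Split {A,C,E,K,L} by δ(·,p) → {A,C,E} and {K,L}.
No further refinement is possible. Final partition (6 blocks): {D,H,J} | {A,C,E} | {B} | {I} | {F} | {K,L}.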